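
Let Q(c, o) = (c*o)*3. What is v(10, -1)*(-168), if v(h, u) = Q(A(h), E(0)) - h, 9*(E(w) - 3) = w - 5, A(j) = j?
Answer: -10640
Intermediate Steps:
E(w) = 22/9 + w/9 (E(w) = 3 + (w - 5)/9 = 3 + (-5 + w)/9 = 3 + (-5/9 + w/9) = 22/9 + w/9)
Q(c, o) = 3*c*o
v(h, u) = 19*h/3 (v(h, u) = 3*h*(22/9 + (1/9)*0) - h = 3*h*(22/9 + 0) - h = 3*h*(22/9) - h = 22*h/3 - h = 19*h/3)
v(10, -1)*(-168) = ((19/3)*10)*(-168) = (190/3)*(-168) = -10640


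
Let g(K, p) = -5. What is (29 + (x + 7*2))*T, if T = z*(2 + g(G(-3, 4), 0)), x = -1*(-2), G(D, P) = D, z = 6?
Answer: -810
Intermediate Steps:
x = 2
T = -18 (T = 6*(2 - 5) = 6*(-3) = -18)
(29 + (x + 7*2))*T = (29 + (2 + 7*2))*(-18) = (29 + (2 + 14))*(-18) = (29 + 16)*(-18) = 45*(-18) = -810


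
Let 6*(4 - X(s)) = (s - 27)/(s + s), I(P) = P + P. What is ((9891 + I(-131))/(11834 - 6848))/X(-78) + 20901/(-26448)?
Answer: -2608515173/8886554448 ≈ -0.29354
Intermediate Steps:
I(P) = 2*P
X(s) = 4 - (-27 + s)/(12*s) (X(s) = 4 - (s - 27)/(6*(s + s)) = 4 - (-27 + s)/(6*(2*s)) = 4 - (-27 + s)*1/(2*s)/6 = 4 - (-27 + s)/(12*s))
((9891 + I(-131))/(11834 - 6848))/X(-78) + 20901/(-26448) = ((9891 + 2*(-131))/(11834 - 6848))/(((1/12)*(27 + 47*(-78))/(-78))) + 20901/(-26448) = ((9891 - 262)/4986)/(((1/12)*(-1/78)*(27 - 3666))) + 20901*(-1/26448) = (9629*(1/4986))/(((1/12)*(-1/78)*(-3639))) - 6967/8816 = 9629/(4986*(1213/312)) - 6967/8816 = (9629/4986)*(312/1213) - 6967/8816 = 500708/1008003 - 6967/8816 = -2608515173/8886554448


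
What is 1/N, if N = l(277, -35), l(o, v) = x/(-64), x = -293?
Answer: 64/293 ≈ 0.21843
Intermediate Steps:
l(o, v) = 293/64 (l(o, v) = -293/(-64) = -293*(-1/64) = 293/64)
N = 293/64 ≈ 4.5781
1/N = 1/(293/64) = 64/293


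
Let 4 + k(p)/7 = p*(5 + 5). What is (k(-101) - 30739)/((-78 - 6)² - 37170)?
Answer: 37837/30114 ≈ 1.2565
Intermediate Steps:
k(p) = -28 + 70*p (k(p) = -28 + 7*(p*(5 + 5)) = -28 + 7*(p*10) = -28 + 7*(10*p) = -28 + 70*p)
(k(-101) - 30739)/((-78 - 6)² - 37170) = ((-28 + 70*(-101)) - 30739)/((-78 - 6)² - 37170) = ((-28 - 7070) - 30739)/((-84)² - 37170) = (-7098 - 30739)/(7056 - 37170) = -37837/(-30114) = -37837*(-1/30114) = 37837/30114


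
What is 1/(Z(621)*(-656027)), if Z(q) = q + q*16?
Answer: -1/6925677039 ≈ -1.4439e-10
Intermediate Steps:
Z(q) = 17*q (Z(q) = q + 16*q = 17*q)
1/(Z(621)*(-656027)) = 1/((17*621)*(-656027)) = -1/656027/10557 = (1/10557)*(-1/656027) = -1/6925677039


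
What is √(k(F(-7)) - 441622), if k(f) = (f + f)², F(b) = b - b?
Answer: I*√441622 ≈ 664.55*I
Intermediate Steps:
F(b) = 0
k(f) = 4*f² (k(f) = (2*f)² = 4*f²)
√(k(F(-7)) - 441622) = √(4*0² - 441622) = √(4*0 - 441622) = √(0 - 441622) = √(-441622) = I*√441622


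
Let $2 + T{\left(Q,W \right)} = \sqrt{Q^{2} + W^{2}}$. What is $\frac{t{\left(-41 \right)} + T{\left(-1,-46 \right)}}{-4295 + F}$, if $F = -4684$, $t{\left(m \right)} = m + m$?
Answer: $\frac{28}{2993} - \frac{\sqrt{2117}}{8979} \approx 0.0042309$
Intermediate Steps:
$t{\left(m \right)} = 2 m$
$T{\left(Q,W \right)} = -2 + \sqrt{Q^{2} + W^{2}}$
$\frac{t{\left(-41 \right)} + T{\left(-1,-46 \right)}}{-4295 + F} = \frac{2 \left(-41\right) - \left(2 - \sqrt{\left(-1\right)^{2} + \left(-46\right)^{2}}\right)}{-4295 - 4684} = \frac{-82 - \left(2 - \sqrt{1 + 2116}\right)}{-8979} = \left(-82 - \left(2 - \sqrt{2117}\right)\right) \left(- \frac{1}{8979}\right) = \left(-84 + \sqrt{2117}\right) \left(- \frac{1}{8979}\right) = \frac{28}{2993} - \frac{\sqrt{2117}}{8979}$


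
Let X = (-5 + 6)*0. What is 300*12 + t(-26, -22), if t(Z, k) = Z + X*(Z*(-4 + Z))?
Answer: 3574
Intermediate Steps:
X = 0 (X = 1*0 = 0)
t(Z, k) = Z (t(Z, k) = Z + 0*(Z*(-4 + Z)) = Z + 0 = Z)
300*12 + t(-26, -22) = 300*12 - 26 = 3600 - 26 = 3574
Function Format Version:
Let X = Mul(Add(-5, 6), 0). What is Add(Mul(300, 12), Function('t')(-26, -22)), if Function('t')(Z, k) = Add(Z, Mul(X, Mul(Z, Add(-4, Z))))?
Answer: 3574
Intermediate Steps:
X = 0 (X = Mul(1, 0) = 0)
Function('t')(Z, k) = Z (Function('t')(Z, k) = Add(Z, Mul(0, Mul(Z, Add(-4, Z)))) = Add(Z, 0) = Z)
Add(Mul(300, 12), Function('t')(-26, -22)) = Add(Mul(300, 12), -26) = Add(3600, -26) = 3574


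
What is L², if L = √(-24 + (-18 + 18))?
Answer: -24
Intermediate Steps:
L = 2*I*√6 (L = √(-24 + 0) = √(-24) = 2*I*√6 ≈ 4.899*I)
L² = (2*I*√6)² = -24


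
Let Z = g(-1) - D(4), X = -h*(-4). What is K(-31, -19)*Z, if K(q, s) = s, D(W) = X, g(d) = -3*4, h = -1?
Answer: 152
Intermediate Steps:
X = -4 (X = -1*(-1)*(-4) = 1*(-4) = -4)
g(d) = -12
D(W) = -4
Z = -8 (Z = -12 - 1*(-4) = -12 + 4 = -8)
K(-31, -19)*Z = -19*(-8) = 152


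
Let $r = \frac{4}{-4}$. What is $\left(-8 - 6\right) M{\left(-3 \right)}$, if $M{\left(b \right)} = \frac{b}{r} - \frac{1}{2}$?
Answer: $-35$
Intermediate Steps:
$r = -1$ ($r = 4 \left(- \frac{1}{4}\right) = -1$)
$M{\left(b \right)} = - \frac{1}{2} - b$ ($M{\left(b \right)} = \frac{b}{-1} - \frac{1}{2} = b \left(-1\right) - \frac{1}{2} = - b - \frac{1}{2} = - \frac{1}{2} - b$)
$\left(-8 - 6\right) M{\left(-3 \right)} = \left(-8 - 6\right) \left(- \frac{1}{2} - -3\right) = - 14 \left(- \frac{1}{2} + 3\right) = \left(-14\right) \frac{5}{2} = -35$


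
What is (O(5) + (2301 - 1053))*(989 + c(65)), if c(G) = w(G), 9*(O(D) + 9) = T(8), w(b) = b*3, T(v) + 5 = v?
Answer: 4402112/3 ≈ 1.4674e+6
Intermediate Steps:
T(v) = -5 + v
w(b) = 3*b
O(D) = -26/3 (O(D) = -9 + (-5 + 8)/9 = -9 + (1/9)*3 = -9 + 1/3 = -26/3)
c(G) = 3*G
(O(5) + (2301 - 1053))*(989 + c(65)) = (-26/3 + (2301 - 1053))*(989 + 3*65) = (-26/3 + 1248)*(989 + 195) = (3718/3)*1184 = 4402112/3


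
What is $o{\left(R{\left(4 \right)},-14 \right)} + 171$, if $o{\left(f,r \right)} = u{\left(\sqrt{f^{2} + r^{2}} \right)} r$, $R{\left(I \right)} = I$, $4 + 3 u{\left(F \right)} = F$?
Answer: $\frac{569}{3} - \frac{28 \sqrt{53}}{3} \approx 121.72$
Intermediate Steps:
$u{\left(F \right)} = - \frac{4}{3} + \frac{F}{3}$
$o{\left(f,r \right)} = r \left(- \frac{4}{3} + \frac{\sqrt{f^{2} + r^{2}}}{3}\right)$ ($o{\left(f,r \right)} = \left(- \frac{4}{3} + \frac{\sqrt{f^{2} + r^{2}}}{3}\right) r = r \left(- \frac{4}{3} + \frac{\sqrt{f^{2} + r^{2}}}{3}\right)$)
$o{\left(R{\left(4 \right)},-14 \right)} + 171 = \frac{1}{3} \left(-14\right) \left(-4 + \sqrt{4^{2} + \left(-14\right)^{2}}\right) + 171 = \frac{1}{3} \left(-14\right) \left(-4 + \sqrt{16 + 196}\right) + 171 = \frac{1}{3} \left(-14\right) \left(-4 + \sqrt{212}\right) + 171 = \frac{1}{3} \left(-14\right) \left(-4 + 2 \sqrt{53}\right) + 171 = \left(\frac{56}{3} - \frac{28 \sqrt{53}}{3}\right) + 171 = \frac{569}{3} - \frac{28 \sqrt{53}}{3}$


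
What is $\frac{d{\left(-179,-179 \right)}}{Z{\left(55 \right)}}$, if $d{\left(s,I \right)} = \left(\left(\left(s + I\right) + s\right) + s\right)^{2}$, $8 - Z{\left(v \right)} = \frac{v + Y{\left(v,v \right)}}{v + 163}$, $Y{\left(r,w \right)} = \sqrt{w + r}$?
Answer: $\frac{188760964512}{2852611} + \frac{111759008 \sqrt{110}}{2852611} \approx 66582.0$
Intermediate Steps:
$Y{\left(r,w \right)} = \sqrt{r + w}$
$Z{\left(v \right)} = 8 - \frac{v + \sqrt{2} \sqrt{v}}{163 + v}$ ($Z{\left(v \right)} = 8 - \frac{v + \sqrt{v + v}}{v + 163} = 8 - \frac{v + \sqrt{2 v}}{163 + v} = 8 - \frac{v + \sqrt{2} \sqrt{v}}{163 + v}$)
$d{\left(s,I \right)} = \left(I + 3 s\right)^{2}$ ($d{\left(s,I \right)} = \left(\left(\left(I + s\right) + s\right) + s\right)^{2} = \left(\left(I + 2 s\right) + s\right)^{2} = \left(I + 3 s\right)^{2}$)
$\frac{d{\left(-179,-179 \right)}}{Z{\left(55 \right)}} = \frac{\left(-179 + 3 \left(-179\right)\right)^{2}}{\frac{1}{163 + 55} \left(1304 + 7 \cdot 55 - \sqrt{2} \sqrt{55}\right)} = \frac{\left(-179 - 537\right)^{2}}{\frac{1}{218} \left(1304 + 385 - \sqrt{110}\right)} = \frac{\left(-716\right)^{2}}{\frac{1}{218} \left(1689 - \sqrt{110}\right)} = \frac{512656}{\frac{1689}{218} - \frac{\sqrt{110}}{218}}$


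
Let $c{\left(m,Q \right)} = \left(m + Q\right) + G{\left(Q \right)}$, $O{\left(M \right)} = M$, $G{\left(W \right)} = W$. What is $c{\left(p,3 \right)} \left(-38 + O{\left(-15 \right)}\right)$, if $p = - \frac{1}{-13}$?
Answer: $- \frac{4187}{13} \approx -322.08$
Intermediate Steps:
$p = \frac{1}{13}$ ($p = \left(-1\right) \left(- \frac{1}{13}\right) = \frac{1}{13} \approx 0.076923$)
$c{\left(m,Q \right)} = m + 2 Q$ ($c{\left(m,Q \right)} = \left(m + Q\right) + Q = \left(Q + m\right) + Q = m + 2 Q$)
$c{\left(p,3 \right)} \left(-38 + O{\left(-15 \right)}\right) = \left(\frac{1}{13} + 2 \cdot 3\right) \left(-38 - 15\right) = \left(\frac{1}{13} + 6\right) \left(-53\right) = \frac{79}{13} \left(-53\right) = - \frac{4187}{13}$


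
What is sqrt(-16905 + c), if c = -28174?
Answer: I*sqrt(45079) ≈ 212.32*I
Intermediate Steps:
sqrt(-16905 + c) = sqrt(-16905 - 28174) = sqrt(-45079) = I*sqrt(45079)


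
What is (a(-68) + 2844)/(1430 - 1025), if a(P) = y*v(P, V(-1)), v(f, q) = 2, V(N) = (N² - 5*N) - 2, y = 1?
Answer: 2846/405 ≈ 7.0272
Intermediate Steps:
V(N) = -2 + N² - 5*N
a(P) = 2 (a(P) = 1*2 = 2)
(a(-68) + 2844)/(1430 - 1025) = (2 + 2844)/(1430 - 1025) = 2846/405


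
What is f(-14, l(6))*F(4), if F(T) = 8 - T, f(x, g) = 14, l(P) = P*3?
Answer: 56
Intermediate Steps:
l(P) = 3*P
f(-14, l(6))*F(4) = 14*(8 - 1*4) = 14*(8 - 4) = 14*4 = 56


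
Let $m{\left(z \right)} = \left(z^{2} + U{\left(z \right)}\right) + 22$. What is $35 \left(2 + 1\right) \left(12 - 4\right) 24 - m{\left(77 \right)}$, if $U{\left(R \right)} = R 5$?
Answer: $13824$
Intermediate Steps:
$U{\left(R \right)} = 5 R$
$m{\left(z \right)} = 22 + z^{2} + 5 z$ ($m{\left(z \right)} = \left(z^{2} + 5 z\right) + 22 = 22 + z^{2} + 5 z$)
$35 \left(2 + 1\right) \left(12 - 4\right) 24 - m{\left(77 \right)} = 35 \left(2 + 1\right) \left(12 - 4\right) 24 - \left(22 + 77^{2} + 5 \cdot 77\right) = 35 \cdot 3 \cdot 8 \cdot 24 - \left(22 + 5929 + 385\right) = 35 \cdot 24 \cdot 24 - 6336 = 840 \cdot 24 - 6336 = 20160 - 6336 = 13824$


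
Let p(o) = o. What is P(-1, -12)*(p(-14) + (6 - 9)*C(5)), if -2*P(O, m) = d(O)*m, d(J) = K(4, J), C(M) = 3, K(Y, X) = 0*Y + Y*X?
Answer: 552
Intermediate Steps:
K(Y, X) = X*Y (K(Y, X) = 0 + X*Y = X*Y)
d(J) = 4*J (d(J) = J*4 = 4*J)
P(O, m) = -2*O*m (P(O, m) = -4*O*m/2 = -2*O*m)
P(-1, -12)*(p(-14) + (6 - 9)*C(5)) = (-2*(-1)*(-12))*(-14 + (6 - 9)*3) = -24*(-14 - 3*3) = -24*(-14 - 9) = -24*(-23) = 552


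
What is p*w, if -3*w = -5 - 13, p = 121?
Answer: 726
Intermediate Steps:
w = 6 (w = -(-5 - 13)/3 = -⅓*(-18) = 6)
p*w = 121*6 = 726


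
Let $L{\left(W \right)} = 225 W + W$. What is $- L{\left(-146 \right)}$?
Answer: $32996$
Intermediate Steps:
$L{\left(W \right)} = 226 W$
$- L{\left(-146 \right)} = - 226 \left(-146\right) = \left(-1\right) \left(-32996\right) = 32996$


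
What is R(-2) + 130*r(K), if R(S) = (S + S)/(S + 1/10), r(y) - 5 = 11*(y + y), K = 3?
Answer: 175410/19 ≈ 9232.1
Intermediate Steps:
r(y) = 5 + 22*y (r(y) = 5 + 11*(y + y) = 5 + 11*(2*y) = 5 + 22*y)
R(S) = 2*S/(⅒ + S) (R(S) = (2*S)/(S + ⅒) = (2*S)/(⅒ + S) = 2*S/(⅒ + S))
R(-2) + 130*r(K) = 20*(-2)/(1 + 10*(-2)) + 130*(5 + 22*3) = 20*(-2)/(1 - 20) + 130*(5 + 66) = 20*(-2)/(-19) + 130*71 = 20*(-2)*(-1/19) + 9230 = 40/19 + 9230 = 175410/19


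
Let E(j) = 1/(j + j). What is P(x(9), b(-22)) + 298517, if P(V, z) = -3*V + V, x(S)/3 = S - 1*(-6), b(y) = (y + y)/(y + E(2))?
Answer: 298427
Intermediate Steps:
E(j) = 1/(2*j)
b(y) = 2*y/(1/4 + y) (b(y) = (y + y)/(y + (1/2)/2) = (2*y)/(y + (1/2)*(1/2)) = (2*y)/(y + 1/4) = (2*y)/(1/4 + y) = 2*y/(1/4 + y))
x(S) = 18 + 3*S (x(S) = 3*(S - 1*(-6)) = 3*(S + 6) = 3*(6 + S) = 18 + 3*S)
P(V, z) = -2*V
P(x(9), b(-22)) + 298517 = -2*(18 + 3*9) + 298517 = -2*(18 + 27) + 298517 = -2*45 + 298517 = -90 + 298517 = 298427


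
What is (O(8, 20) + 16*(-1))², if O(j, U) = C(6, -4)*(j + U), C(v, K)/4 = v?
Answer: 430336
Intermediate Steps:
C(v, K) = 4*v
O(j, U) = 24*U + 24*j (O(j, U) = (4*6)*(j + U) = 24*(U + j) = 24*U + 24*j)
(O(8, 20) + 16*(-1))² = ((24*20 + 24*8) + 16*(-1))² = ((480 + 192) - 16)² = (672 - 16)² = 656² = 430336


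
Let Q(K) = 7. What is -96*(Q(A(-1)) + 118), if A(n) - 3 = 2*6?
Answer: -12000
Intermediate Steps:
A(n) = 15 (A(n) = 3 + 2*6 = 3 + 12 = 15)
-96*(Q(A(-1)) + 118) = -96*(7 + 118) = -96*125 = -12000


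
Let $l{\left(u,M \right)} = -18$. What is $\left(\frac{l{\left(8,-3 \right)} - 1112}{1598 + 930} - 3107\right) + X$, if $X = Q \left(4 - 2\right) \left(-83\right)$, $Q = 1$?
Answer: $- \frac{4137637}{1264} \approx -3273.4$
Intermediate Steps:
$X = -166$ ($X = 1 \left(4 - 2\right) \left(-83\right) = 1 \cdot 2 \left(-83\right) = 2 \left(-83\right) = -166$)
$\left(\frac{l{\left(8,-3 \right)} - 1112}{1598 + 930} - 3107\right) + X = \left(\frac{-18 - 1112}{1598 + 930} - 3107\right) - 166 = \left(- \frac{1130}{2528} - 3107\right) - 166 = \left(\left(-1130\right) \frac{1}{2528} - 3107\right) - 166 = \left(- \frac{565}{1264} - 3107\right) - 166 = - \frac{3927813}{1264} - 166 = - \frac{4137637}{1264}$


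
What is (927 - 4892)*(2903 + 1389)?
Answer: -17017780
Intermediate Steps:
(927 - 4892)*(2903 + 1389) = -3965*4292 = -17017780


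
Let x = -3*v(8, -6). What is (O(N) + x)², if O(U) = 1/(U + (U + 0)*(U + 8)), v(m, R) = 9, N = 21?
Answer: 289306081/396900 ≈ 728.91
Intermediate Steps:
x = -27 (x = -3*9 = -27)
O(U) = 1/(U + U*(8 + U))
(O(N) + x)² = (1/(21*(9 + 21)) - 27)² = ((1/21)/30 - 27)² = ((1/21)*(1/30) - 27)² = (1/630 - 27)² = (-17009/630)² = 289306081/396900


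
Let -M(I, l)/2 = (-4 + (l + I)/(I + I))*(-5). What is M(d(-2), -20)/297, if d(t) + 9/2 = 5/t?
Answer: -145/2079 ≈ -0.069745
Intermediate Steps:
d(t) = -9/2 + 5/t
M(I, l) = -40 + 5*(I + l)/I (M(I, l) = -2*(-4 + (l + I)/(I + I))*(-5) = -2*(-4 + (I + l)/((2*I)))*(-5) = -2*(-4 + (I + l)*(1/(2*I)))*(-5) = -2*(-4 + (I + l)/(2*I))*(-5) = -2*(20 - 5*(I + l)/(2*I)) = -40 + 5*(I + l)/I)
M(d(-2), -20)/297 = (-35 + 5*(-20)/(-9/2 + 5/(-2)))/297 = (-35 + 5*(-20)/(-9/2 + 5*(-1/2)))*(1/297) = (-35 + 5*(-20)/(-9/2 - 5/2))*(1/297) = (-35 + 5*(-20)/(-7))*(1/297) = (-35 + 5*(-20)*(-1/7))*(1/297) = (-35 + 100/7)*(1/297) = -145/7*1/297 = -145/2079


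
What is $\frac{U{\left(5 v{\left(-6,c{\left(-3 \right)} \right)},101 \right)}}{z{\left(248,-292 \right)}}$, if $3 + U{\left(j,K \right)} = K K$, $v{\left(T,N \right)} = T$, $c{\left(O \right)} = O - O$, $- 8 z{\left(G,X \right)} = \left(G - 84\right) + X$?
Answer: $\frac{5099}{8} \approx 637.38$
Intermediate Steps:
$z{\left(G,X \right)} = \frac{21}{2} - \frac{G}{8} - \frac{X}{8}$ ($z{\left(G,X \right)} = - \frac{\left(G - 84\right) + X}{8} = - \frac{\left(-84 + G\right) + X}{8} = - \frac{-84 + G + X}{8} = \frac{21}{2} - \frac{G}{8} - \frac{X}{8}$)
$c{\left(O \right)} = 0$
$U{\left(j,K \right)} = -3 + K^{2}$ ($U{\left(j,K \right)} = -3 + K K = -3 + K^{2}$)
$\frac{U{\left(5 v{\left(-6,c{\left(-3 \right)} \right)},101 \right)}}{z{\left(248,-292 \right)}} = \frac{-3 + 101^{2}}{\frac{21}{2} - 31 - - \frac{73}{2}} = \frac{-3 + 10201}{\frac{21}{2} - 31 + \frac{73}{2}} = \frac{10198}{16} = 10198 \cdot \frac{1}{16} = \frac{5099}{8}$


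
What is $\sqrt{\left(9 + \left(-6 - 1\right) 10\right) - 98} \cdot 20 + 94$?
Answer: $94 + 20 i \sqrt{159} \approx 94.0 + 252.19 i$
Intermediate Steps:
$\sqrt{\left(9 + \left(-6 - 1\right) 10\right) - 98} \cdot 20 + 94 = \sqrt{\left(9 - 70\right) - 98} \cdot 20 + 94 = \sqrt{-61 - 98} \cdot 20 + 94 = \sqrt{-159} \cdot 20 + 94 = i \sqrt{159} \cdot 20 + 94 = 20 i \sqrt{159} + 94 = 94 + 20 i \sqrt{159}$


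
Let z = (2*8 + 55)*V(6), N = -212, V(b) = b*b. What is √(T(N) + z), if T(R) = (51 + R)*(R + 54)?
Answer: √27994 ≈ 167.31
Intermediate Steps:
V(b) = b²
z = 2556 (z = (2*8 + 55)*6² = (16 + 55)*36 = 71*36 = 2556)
T(R) = (51 + R)*(54 + R)
√(T(N) + z) = √((2754 + (-212)² + 105*(-212)) + 2556) = √((2754 + 44944 - 22260) + 2556) = √(25438 + 2556) = √27994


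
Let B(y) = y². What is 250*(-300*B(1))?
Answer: -75000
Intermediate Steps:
250*(-300*B(1)) = 250*(-300*1²) = 250*(-300*1) = 250*(-300) = -75000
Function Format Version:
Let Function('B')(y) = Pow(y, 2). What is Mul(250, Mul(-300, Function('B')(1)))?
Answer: -75000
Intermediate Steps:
Mul(250, Mul(-300, Function('B')(1))) = Mul(250, Mul(-300, Pow(1, 2))) = Mul(250, Mul(-300, 1)) = Mul(250, -300) = -75000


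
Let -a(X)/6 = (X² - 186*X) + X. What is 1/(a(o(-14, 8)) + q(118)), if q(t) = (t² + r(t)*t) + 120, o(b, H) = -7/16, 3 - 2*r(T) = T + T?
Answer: -128/24291 ≈ -0.0052694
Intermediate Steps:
r(T) = 3/2 - T (r(T) = 3/2 - (T + T)/2 = 3/2 - T)
o(b, H) = -7/16 (o(b, H) = -7*1/16 = -7/16)
a(X) = -6*X² + 1110*X (a(X) = -6*((X² - 186*X) + X) = -6*(X² - 185*X) = -6*X² + 1110*X)
q(t) = 120 + t² + t*(3/2 - t) (q(t) = (t² + (3/2 - t)*t) + 120 = (t² + t*(3/2 - t)) + 120 = 120 + t² + t*(3/2 - t))
1/(a(o(-14, 8)) + q(118)) = 1/(6*(-7/16)*(185 - 1*(-7/16)) + (120 + (3/2)*118)) = 1/(6*(-7/16)*(185 + 7/16) + (120 + 177)) = 1/(6*(-7/16)*(2967/16) + 297) = 1/(-62307/128 + 297) = 1/(-24291/128) = -128/24291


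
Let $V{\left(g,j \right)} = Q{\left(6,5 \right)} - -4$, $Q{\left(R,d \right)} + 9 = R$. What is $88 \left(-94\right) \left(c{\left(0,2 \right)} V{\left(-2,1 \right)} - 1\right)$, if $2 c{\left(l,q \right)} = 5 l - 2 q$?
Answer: $24816$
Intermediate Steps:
$Q{\left(R,d \right)} = -9 + R$
$c{\left(l,q \right)} = - q + \frac{5 l}{2}$ ($c{\left(l,q \right)} = \frac{5 l - 2 q}{2} = \frac{- 2 q + 5 l}{2} = - q + \frac{5 l}{2}$)
$V{\left(g,j \right)} = 1$ ($V{\left(g,j \right)} = \left(-9 + 6\right) - -4 = -3 + 4 = 1$)
$88 \left(-94\right) \left(c{\left(0,2 \right)} V{\left(-2,1 \right)} - 1\right) = 88 \left(-94\right) \left(\left(\left(-1\right) 2 + \frac{5}{2} \cdot 0\right) 1 - 1\right) = - 8272 \left(\left(-2 + 0\right) 1 - 1\right) = - 8272 \left(\left(-2\right) 1 - 1\right) = - 8272 \left(-2 - 1\right) = \left(-8272\right) \left(-3\right) = 24816$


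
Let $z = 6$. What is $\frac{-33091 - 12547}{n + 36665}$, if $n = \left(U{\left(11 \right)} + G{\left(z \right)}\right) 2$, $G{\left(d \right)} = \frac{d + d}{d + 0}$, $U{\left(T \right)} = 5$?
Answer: $- \frac{45638}{36679} \approx -1.2443$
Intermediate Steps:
$G{\left(d \right)} = 2$ ($G{\left(d \right)} = \frac{2 d}{d} = 2$)
$n = 14$ ($n = \left(5 + 2\right) 2 = 7 \cdot 2 = 14$)
$\frac{-33091 - 12547}{n + 36665} = \frac{-33091 - 12547}{14 + 36665} = - \frac{45638}{36679}$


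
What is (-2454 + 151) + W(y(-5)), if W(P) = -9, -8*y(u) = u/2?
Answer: -2312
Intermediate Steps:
y(u) = -u/16 (y(u) = -u/(8*2) = -u/16)
(-2454 + 151) + W(y(-5)) = (-2454 + 151) - 9 = -2303 - 9 = -2312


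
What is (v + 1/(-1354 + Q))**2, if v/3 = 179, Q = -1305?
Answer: 2038847005924/7070281 ≈ 2.8837e+5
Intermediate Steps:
v = 537 (v = 3*179 = 537)
(v + 1/(-1354 + Q))**2 = (537 + 1/(-1354 - 1305))**2 = (537 + 1/(-2659))**2 = (537 - 1/2659)**2 = (1427882/2659)**2 = 2038847005924/7070281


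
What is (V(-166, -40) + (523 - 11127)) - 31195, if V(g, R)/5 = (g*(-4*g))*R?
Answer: 22003001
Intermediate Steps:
V(g, R) = -20*R*g² (V(g, R) = 5*((g*(-4*g))*R) = 5*((-4*g²)*R) = 5*(-4*R*g²) = -20*R*g²)
(V(-166, -40) + (523 - 11127)) - 31195 = (-20*(-40)*(-166)² + (523 - 11127)) - 31195 = (-20*(-40)*27556 - 10604) - 31195 = (22044800 - 10604) - 31195 = 22034196 - 31195 = 22003001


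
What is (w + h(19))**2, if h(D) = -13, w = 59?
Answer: 2116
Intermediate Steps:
(w + h(19))**2 = (59 - 13)**2 = 46**2 = 2116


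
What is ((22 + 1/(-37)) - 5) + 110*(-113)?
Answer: -459282/37 ≈ -12413.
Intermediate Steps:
((22 + 1/(-37)) - 5) + 110*(-113) = ((22 - 1/37) - 5) - 12430 = (813/37 - 5) - 12430 = 628/37 - 12430 = -459282/37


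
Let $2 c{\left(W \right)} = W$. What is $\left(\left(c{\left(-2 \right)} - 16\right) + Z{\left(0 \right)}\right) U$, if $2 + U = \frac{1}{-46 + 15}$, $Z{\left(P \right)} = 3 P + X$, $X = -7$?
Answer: $\frac{1512}{31} \approx 48.774$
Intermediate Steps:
$c{\left(W \right)} = \frac{W}{2}$
$Z{\left(P \right)} = -7 + 3 P$ ($Z{\left(P \right)} = 3 P - 7 = -7 + 3 P$)
$U = - \frac{63}{31}$ ($U = -2 + \frac{1}{-46 + 15} = -2 + \frac{1}{-31} = -2 - \frac{1}{31} = - \frac{63}{31} \approx -2.0323$)
$\left(\left(c{\left(-2 \right)} - 16\right) + Z{\left(0 \right)}\right) U = \left(\left(\frac{1}{2} \left(-2\right) - 16\right) + \left(-7 + 3 \cdot 0\right)\right) \left(- \frac{63}{31}\right) = \left(\left(-1 - 16\right) + \left(-7 + 0\right)\right) \left(- \frac{63}{31}\right) = \left(-17 - 7\right) \left(- \frac{63}{31}\right) = \left(-24\right) \left(- \frac{63}{31}\right) = \frac{1512}{31}$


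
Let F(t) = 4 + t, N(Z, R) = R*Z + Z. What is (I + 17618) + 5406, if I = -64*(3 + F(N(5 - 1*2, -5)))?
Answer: 23344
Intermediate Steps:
N(Z, R) = Z + R*Z
I = 320 (I = -64*(3 + (4 + (5 - 1*2)*(1 - 5))) = -64*(3 + (4 + (5 - 2)*(-4))) = -64*(3 + (4 + 3*(-4))) = -64*(3 + (4 - 12)) = -64*(3 - 8) = -64*(-5) = 320)
(I + 17618) + 5406 = (320 + 17618) + 5406 = 17938 + 5406 = 23344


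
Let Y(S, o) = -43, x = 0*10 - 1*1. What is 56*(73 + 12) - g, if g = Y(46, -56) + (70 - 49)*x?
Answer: 4824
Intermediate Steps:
x = -1 (x = 0 - 1 = -1)
g = -64 (g = -43 + (70 - 49)*(-1) = -43 + 21*(-1) = -43 - 21 = -64)
56*(73 + 12) - g = 56*(73 + 12) - 1*(-64) = 56*85 + 64 = 4760 + 64 = 4824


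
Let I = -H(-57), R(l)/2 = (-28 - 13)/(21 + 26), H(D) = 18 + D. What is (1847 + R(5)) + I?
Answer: 88560/47 ≈ 1884.3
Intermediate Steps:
R(l) = -82/47 (R(l) = 2*((-28 - 13)/(21 + 26)) = 2*(-41/47) = -82/47)
I = 39 (I = -(18 - 57) = -1*(-39) = 39)
(1847 + R(5)) + I = (1847 - 82/47) + 39 = 86727/47 + 39 = 88560/47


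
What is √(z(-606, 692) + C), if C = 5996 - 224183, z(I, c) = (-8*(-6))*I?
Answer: 15*I*√1099 ≈ 497.27*I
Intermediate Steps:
z(I, c) = 48*I
C = -218187
√(z(-606, 692) + C) = √(48*(-606) - 218187) = √(-29088 - 218187) = √(-247275) = 15*I*√1099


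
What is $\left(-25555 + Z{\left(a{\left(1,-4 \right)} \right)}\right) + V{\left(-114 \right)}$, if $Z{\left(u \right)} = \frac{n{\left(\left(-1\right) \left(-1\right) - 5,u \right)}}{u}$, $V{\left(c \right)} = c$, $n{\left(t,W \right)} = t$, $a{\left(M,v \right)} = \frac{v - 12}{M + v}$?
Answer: $- \frac{102679}{4} \approx -25670.0$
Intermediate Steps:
$a{\left(M,v \right)} = \frac{-12 + v}{M + v}$
$Z{\left(u \right)} = - \frac{4}{u}$ ($Z{\left(u \right)} = \frac{\left(-1\right) \left(-1\right) - 5}{u} = \frac{1 - 5}{u} = - \frac{4}{u}$)
$\left(-25555 + Z{\left(a{\left(1,-4 \right)} \right)}\right) + V{\left(-114 \right)} = \left(-25555 - \frac{4}{\frac{1}{1 - 4} \left(-12 - 4\right)}\right) - 114 = \left(-25555 - \frac{4}{\frac{1}{-3} \left(-16\right)}\right) - 114 = \left(-25555 - \frac{4}{\left(- \frac{1}{3}\right) \left(-16\right)}\right) - 114 = \left(-25555 - \frac{4}{\frac{16}{3}}\right) - 114 = \left(-25555 - \frac{3}{4}\right) - 114 = - \frac{102223}{4} - 114 = - \frac{102679}{4}$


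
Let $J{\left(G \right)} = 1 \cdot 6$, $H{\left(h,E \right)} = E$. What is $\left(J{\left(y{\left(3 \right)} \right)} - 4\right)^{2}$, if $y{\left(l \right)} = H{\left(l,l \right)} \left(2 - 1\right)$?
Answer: $4$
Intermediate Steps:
$y{\left(l \right)} = l$ ($y{\left(l \right)} = l \left(2 - 1\right) = l 1 = l$)
$J{\left(G \right)} = 6$
$\left(J{\left(y{\left(3 \right)} \right)} - 4\right)^{2} = \left(6 - 4\right)^{2} = 2^{2} = 4$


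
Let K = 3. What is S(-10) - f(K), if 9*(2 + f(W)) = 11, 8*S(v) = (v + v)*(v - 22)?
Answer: 727/9 ≈ 80.778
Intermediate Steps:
S(v) = v*(-22 + v)/4 (S(v) = ((v + v)*(v - 22))/8 = ((2*v)*(-22 + v))/8 = (2*v*(-22 + v))/8 = v*(-22 + v)/4)
f(W) = -7/9 (f(W) = -2 + (⅑)*11 = -2 + 11/9 = -7/9)
S(-10) - f(K) = (¼)*(-10)*(-22 - 10) - 1*(-7/9) = (¼)*(-10)*(-32) + 7/9 = 80 + 7/9 = 727/9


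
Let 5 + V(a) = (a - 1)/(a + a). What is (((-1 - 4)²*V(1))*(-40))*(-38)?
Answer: -190000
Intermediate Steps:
V(a) = -5 + (-1 + a)/(2*a) (V(a) = -5 + (a - 1)/(a + a) = -5 + (-1 + a)/((2*a)) = -5 + (-1 + a)*(1/(2*a)) = -5 + (-1 + a)/(2*a))
(((-1 - 4)²*V(1))*(-40))*(-38) = (((-1 - 4)²*((½)*(-1 - 9*1)/1))*(-40))*(-38) = (((-5)²*((½)*1*(-1 - 9)))*(-40))*(-38) = ((25*((½)*1*(-10)))*(-40))*(-38) = ((25*(-5))*(-40))*(-38) = -125*(-40)*(-38) = 5000*(-38) = -190000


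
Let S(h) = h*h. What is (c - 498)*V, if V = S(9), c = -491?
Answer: -80109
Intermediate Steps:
S(h) = h²
V = 81 (V = 9² = 81)
(c - 498)*V = (-491 - 498)*81 = -989*81 = -80109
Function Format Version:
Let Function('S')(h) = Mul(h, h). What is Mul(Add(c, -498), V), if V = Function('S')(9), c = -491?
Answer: -80109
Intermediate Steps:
Function('S')(h) = Pow(h, 2)
V = 81 (V = Pow(9, 2) = 81)
Mul(Add(c, -498), V) = Mul(Add(-491, -498), 81) = Mul(-989, 81) = -80109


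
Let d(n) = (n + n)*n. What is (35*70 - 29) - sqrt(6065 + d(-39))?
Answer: 2421 - sqrt(9107) ≈ 2325.6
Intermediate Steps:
d(n) = 2*n**2 (d(n) = (2*n)*n = 2*n**2)
(35*70 - 29) - sqrt(6065 + d(-39)) = (35*70 - 29) - sqrt(6065 + 2*(-39)**2) = (2450 - 29) - sqrt(6065 + 2*1521) = 2421 - sqrt(6065 + 3042) = 2421 - sqrt(9107)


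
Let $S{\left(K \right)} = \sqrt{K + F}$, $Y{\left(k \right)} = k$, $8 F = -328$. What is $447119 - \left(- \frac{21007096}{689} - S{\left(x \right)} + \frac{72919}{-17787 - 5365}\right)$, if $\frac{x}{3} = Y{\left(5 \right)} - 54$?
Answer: $\frac{7618727199415}{15951728} + 2 i \sqrt{47} \approx 4.7761 \cdot 10^{5} + 13.711 i$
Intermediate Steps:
$F = -41$ ($F = \frac{1}{8} \left(-328\right) = -41$)
$x = -147$ ($x = 3 \left(5 - 54\right) = 3 \left(-49\right) = -147$)
$S{\left(K \right)} = \sqrt{-41 + K}$ ($S{\left(K \right)} = \sqrt{K - 41} = \sqrt{-41 + K}$)
$447119 - \left(- \frac{21007096}{689} - S{\left(x \right)} + \frac{72919}{-17787 - 5365}\right) = 447119 - \left(- \frac{21007096}{689} - \sqrt{-41 - 147} + \frac{72919}{-17787 - 5365}\right) = 447119 + \left(\left(\left(- \frac{72919}{-23152} - \frac{5337}{689}\right) + \sqrt{-188}\right) + 30497\right) = 447119 + \left(\left(\left(\left(-72919\right) \left(- \frac{1}{23152}\right) - \frac{5337}{689}\right) + 2 i \sqrt{47}\right) + 30497\right) = 447119 + \left(\left(\left(\frac{72919}{23152} - \frac{5337}{689}\right) + 2 i \sqrt{47}\right) + 30497\right) = 447119 + \left(\left(- \frac{73321033}{15951728} + 2 i \sqrt{47}\right) + 30497\right) = 447119 + \left(\frac{486406527783}{15951728} + 2 i \sqrt{47}\right) = \frac{7618727199415}{15951728} + 2 i \sqrt{47}$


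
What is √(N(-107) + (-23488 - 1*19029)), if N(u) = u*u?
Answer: 6*I*√863 ≈ 176.26*I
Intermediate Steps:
N(u) = u²
√(N(-107) + (-23488 - 1*19029)) = √((-107)² + (-23488 - 1*19029)) = √(11449 + (-23488 - 19029)) = √(11449 - 42517) = √(-31068) = 6*I*√863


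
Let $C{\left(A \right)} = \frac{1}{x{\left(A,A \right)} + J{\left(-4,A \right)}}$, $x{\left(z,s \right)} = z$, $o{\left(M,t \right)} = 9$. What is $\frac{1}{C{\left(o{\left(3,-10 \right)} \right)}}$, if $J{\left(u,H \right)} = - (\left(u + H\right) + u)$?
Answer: $8$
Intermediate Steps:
$J{\left(u,H \right)} = - H - 2 u$ ($J{\left(u,H \right)} = - (\left(H + u\right) + u) = - (H + 2 u) = - H - 2 u$)
$C{\left(A \right)} = \frac{1}{8}$ ($C{\left(A \right)} = \frac{1}{A - \left(-8 + A\right)} = \frac{1}{8}$)
$\frac{1}{C{\left(o{\left(3,-10 \right)} \right)}} = \frac{1}{\frac{1}{8}} = 8$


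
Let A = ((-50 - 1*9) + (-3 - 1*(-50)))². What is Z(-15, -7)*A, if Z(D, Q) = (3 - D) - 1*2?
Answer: 2304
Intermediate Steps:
Z(D, Q) = 1 - D (Z(D, Q) = (3 - D) - 2 = 1 - D)
A = 144 (A = ((-50 - 9) + (-3 + 50))² = (-59 + 47)² = (-12)² = 144)
Z(-15, -7)*A = (1 - 1*(-15))*144 = (1 + 15)*144 = 16*144 = 2304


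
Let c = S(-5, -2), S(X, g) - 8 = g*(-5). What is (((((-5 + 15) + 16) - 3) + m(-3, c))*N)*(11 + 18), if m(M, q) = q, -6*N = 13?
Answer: -15457/6 ≈ -2576.2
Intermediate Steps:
S(X, g) = 8 - 5*g (S(X, g) = 8 + g*(-5) = 8 - 5*g)
N = -13/6 (N = -⅙*13 = -13/6 ≈ -2.1667)
c = 18 (c = 8 - 5*(-2) = 8 + 10 = 18)
(((((-5 + 15) + 16) - 3) + m(-3, c))*N)*(11 + 18) = (((((-5 + 15) + 16) - 3) + 18)*(-13/6))*(11 + 18) = ((((10 + 16) - 3) + 18)*(-13/6))*29 = (((26 - 3) + 18)*(-13/6))*29 = ((23 + 18)*(-13/6))*29 = (41*(-13/6))*29 = -533/6*29 = -15457/6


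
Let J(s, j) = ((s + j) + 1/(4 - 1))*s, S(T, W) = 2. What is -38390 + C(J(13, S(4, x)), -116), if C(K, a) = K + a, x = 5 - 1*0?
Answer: -114920/3 ≈ -38307.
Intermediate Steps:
x = 5 (x = 5 + 0 = 5)
J(s, j) = s*(⅓ + j + s) (J(s, j) = ((j + s) + 1/3)*s = ((j + s) + ⅓)*s = (⅓ + j + s)*s = s*(⅓ + j + s))
-38390 + C(J(13, S(4, x)), -116) = -38390 + (13*(⅓ + 2 + 13) - 116) = -38390 + (13*(46/3) - 116) = -38390 + (598/3 - 116) = -38390 + 250/3 = -114920/3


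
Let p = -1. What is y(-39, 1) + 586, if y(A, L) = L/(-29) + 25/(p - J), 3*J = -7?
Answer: 70147/116 ≈ 604.72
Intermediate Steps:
J = -7/3 (J = (⅓)*(-7) = -7/3 ≈ -2.3333)
y(A, L) = 75/4 - L/29 (y(A, L) = L/(-29) + 25/(-1 - 1*(-7/3)) = L*(-1/29) + 25/(-1 + 7/3) = -L/29 + 25/(4/3) = -L/29 + 25*(¾) = -L/29 + 75/4 = 75/4 - L/29)
y(-39, 1) + 586 = (75/4 - 1/29*1) + 586 = (75/4 - 1/29) + 586 = 2171/116 + 586 = 70147/116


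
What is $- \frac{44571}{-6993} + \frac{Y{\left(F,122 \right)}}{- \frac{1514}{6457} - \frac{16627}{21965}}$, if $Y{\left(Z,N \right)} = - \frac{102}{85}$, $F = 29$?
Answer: $\frac{2485846507079}{327774844719} \approx 7.584$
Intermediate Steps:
$Y{\left(Z,N \right)} = - \frac{6}{5}$ ($Y{\left(Z,N \right)} = \left(-102\right) \frac{1}{85} = - \frac{6}{5}$)
$- \frac{44571}{-6993} + \frac{Y{\left(F,122 \right)}}{- \frac{1514}{6457} - \frac{16627}{21965}} = - \frac{44571}{-6993} - \frac{6}{5 \left(- \frac{1514}{6457} - \frac{16627}{21965}\right)} = \left(-44571\right) \left(- \frac{1}{6993}\right) - \frac{6}{5 \left(\left(-1514\right) \frac{1}{6457} - \frac{16627}{21965}\right)} = \frac{14857}{2331} - \frac{6}{5 \left(- \frac{1514}{6457} - \frac{16627}{21965}\right)} = \frac{14857}{2331} - \frac{6}{5 \left(- \frac{140615549}{141828005}\right)} = \frac{14857}{2331} - - \frac{170193606}{140615549} = \frac{14857}{2331} + \frac{170193606}{140615549} = \frac{2485846507079}{327774844719}$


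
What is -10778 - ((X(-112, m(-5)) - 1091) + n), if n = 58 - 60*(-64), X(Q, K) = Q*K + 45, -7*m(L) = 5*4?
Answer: -13950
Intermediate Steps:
m(L) = -20/7 (m(L) = -5*4/7 = -1/7*20 = -20/7)
X(Q, K) = 45 + K*Q (X(Q, K) = K*Q + 45 = 45 + K*Q)
n = 3898 (n = 58 + 3840 = 3898)
-10778 - ((X(-112, m(-5)) - 1091) + n) = -10778 - (((45 - 20/7*(-112)) - 1091) + 3898) = -10778 - (((45 + 320) - 1091) + 3898) = -10778 - ((365 - 1091) + 3898) = -10778 - (-726 + 3898) = -10778 - 1*3172 = -10778 - 3172 = -13950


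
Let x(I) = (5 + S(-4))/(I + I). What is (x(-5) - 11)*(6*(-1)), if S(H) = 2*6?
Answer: 381/5 ≈ 76.200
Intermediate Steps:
S(H) = 12
x(I) = 17/(2*I) (x(I) = (5 + 12)/(I + I) = 17/((2*I)) = 17*(1/(2*I)) = 17/(2*I))
(x(-5) - 11)*(6*(-1)) = ((17/2)/(-5) - 11)*(6*(-1)) = ((17/2)*(-⅕) - 11)*(-6) = (-17/10 - 11)*(-6) = -127/10*(-6) = 381/5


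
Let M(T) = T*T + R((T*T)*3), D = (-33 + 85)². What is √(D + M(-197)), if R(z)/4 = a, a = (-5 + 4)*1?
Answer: √41509 ≈ 203.74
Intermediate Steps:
a = -1 (a = -1*1 = -1)
R(z) = -4 (R(z) = 4*(-1) = -4)
D = 2704 (D = 52² = 2704)
M(T) = -4 + T² (M(T) = T*T - 4 = T² - 4 = -4 + T²)
√(D + M(-197)) = √(2704 + (-4 + (-197)²)) = √(2704 + (-4 + 38809)) = √(2704 + 38805) = √41509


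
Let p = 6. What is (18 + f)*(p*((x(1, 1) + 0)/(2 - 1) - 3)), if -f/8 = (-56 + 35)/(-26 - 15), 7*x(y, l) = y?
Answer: -68400/287 ≈ -238.33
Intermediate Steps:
x(y, l) = y/7
f = -168/41 (f = -8*(-56 + 35)/(-26 - 15) = -(-168)/(-41) = -(-168)*(-1)/41 = -8*21/41 = -168/41 ≈ -4.0976)
(18 + f)*(p*((x(1, 1) + 0)/(2 - 1) - 3)) = (18 - 168/41)*(6*(((⅐)*1 + 0)/(2 - 1) - 3)) = 570*(6*((⅐ + 0)/1 - 3))/41 = 570*(6*((⅐)*1 - 3))/41 = 570*(6*(⅐ - 3))/41 = 570*(6*(-20/7))/41 = (570/41)*(-120/7) = -68400/287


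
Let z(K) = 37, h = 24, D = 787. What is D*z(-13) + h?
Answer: 29143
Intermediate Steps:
D*z(-13) + h = 787*37 + 24 = 29119 + 24 = 29143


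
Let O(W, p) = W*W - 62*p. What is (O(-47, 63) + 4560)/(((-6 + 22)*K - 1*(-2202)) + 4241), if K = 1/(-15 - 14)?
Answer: 83027/186831 ≈ 0.44440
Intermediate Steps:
K = -1/29 (K = 1/(-29) = -1/29 ≈ -0.034483)
O(W, p) = W² - 62*p
(O(-47, 63) + 4560)/(((-6 + 22)*K - 1*(-2202)) + 4241) = (((-47)² - 62*63) + 4560)/(((-6 + 22)*(-1/29) - 1*(-2202)) + 4241) = ((2209 - 3906) + 4560)/((16*(-1/29) + 2202) + 4241) = (-1697 + 4560)/((-16/29 + 2202) + 4241) = 2863/(63842/29 + 4241) = 2863/(186831/29) = 2863*(29/186831) = 83027/186831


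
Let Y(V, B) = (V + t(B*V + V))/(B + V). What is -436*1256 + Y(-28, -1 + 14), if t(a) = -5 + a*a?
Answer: -8367871/15 ≈ -5.5786e+5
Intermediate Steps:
t(a) = -5 + a²
Y(V, B) = (-5 + V + (V + B*V)²)/(B + V) (Y(V, B) = (V + (-5 + (B*V + V)²))/(B + V) = (V + (-5 + (V + B*V)²))/(B + V) = (-5 + V + (V + B*V)²)/(B + V))
-436*1256 + Y(-28, -1 + 14) = -436*1256 + (-5 - 28 + (-28)²*(1 + (-1 + 14))²)/((-1 + 14) - 28) = -547616 + (-5 - 28 + 784*(1 + 13)²)/(13 - 28) = -547616 + (-5 - 28 + 784*14²)/(-15) = -547616 - (-5 - 28 + 784*196)/15 = -547616 - (-5 - 28 + 153664)/15 = -547616 - 1/15*153631 = -547616 - 153631/15 = -8367871/15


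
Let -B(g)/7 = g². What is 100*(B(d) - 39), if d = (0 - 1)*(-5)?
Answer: -21400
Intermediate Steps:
d = 5 (d = -1*(-5) = 5)
B(g) = -7*g²
100*(B(d) - 39) = 100*(-7*5² - 39) = 100*(-7*25 - 39) = 100*(-175 - 39) = 100*(-214) = -21400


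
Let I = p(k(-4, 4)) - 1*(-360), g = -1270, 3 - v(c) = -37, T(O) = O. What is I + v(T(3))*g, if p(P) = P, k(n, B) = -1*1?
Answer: -50441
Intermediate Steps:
v(c) = 40 (v(c) = 3 - 1*(-37) = 3 + 37 = 40)
k(n, B) = -1
I = 359 (I = -1 - 1*(-360) = -1 + 360 = 359)
I + v(T(3))*g = 359 + 40*(-1270) = 359 - 50800 = -50441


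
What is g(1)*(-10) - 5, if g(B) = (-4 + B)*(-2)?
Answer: -65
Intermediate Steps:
g(B) = 8 - 2*B
g(1)*(-10) - 5 = (8 - 2*1)*(-10) - 5 = (8 - 2)*(-10) - 5 = 6*(-10) - 5 = -60 - 5 = -65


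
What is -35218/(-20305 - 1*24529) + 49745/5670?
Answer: 242995339/25420878 ≈ 9.5589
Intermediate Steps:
-35218/(-20305 - 1*24529) + 49745/5670 = -35218/(-20305 - 24529) + 49745*(1/5670) = -35218/(-44834) + 9949/1134 = -35218*(-1/44834) + 9949/1134 = 17609/22417 + 9949/1134 = 242995339/25420878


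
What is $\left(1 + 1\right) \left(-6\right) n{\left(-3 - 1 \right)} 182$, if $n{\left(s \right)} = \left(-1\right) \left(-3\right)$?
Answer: $-6552$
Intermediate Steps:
$n{\left(s \right)} = 3$
$\left(1 + 1\right) \left(-6\right) n{\left(-3 - 1 \right)} 182 = \left(1 + 1\right) \left(-6\right) 3 \cdot 182 = 2 \left(-6\right) 3 \cdot 182 = \left(-12\right) 3 \cdot 182 = \left(-36\right) 182 = -6552$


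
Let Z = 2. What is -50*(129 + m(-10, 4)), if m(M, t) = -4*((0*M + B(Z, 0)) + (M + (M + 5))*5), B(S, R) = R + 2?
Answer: -21050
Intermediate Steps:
B(S, R) = 2 + R
m(M, t) = -108 - 40*M (m(M, t) = -4*((0*M + (2 + 0)) + (M + (M + 5))*5) = -4*((0 + 2) + (M + (5 + M))*5) = -4*(2 + (5 + 2*M)*5) = -4*(2 + (25 + 10*M)) = -4*(27 + 10*M) = -108 - 40*M)
-50*(129 + m(-10, 4)) = -50*(129 + (-108 - 40*(-10))) = -50*(129 + (-108 + 400)) = -50*(129 + 292) = -50*421 = -21050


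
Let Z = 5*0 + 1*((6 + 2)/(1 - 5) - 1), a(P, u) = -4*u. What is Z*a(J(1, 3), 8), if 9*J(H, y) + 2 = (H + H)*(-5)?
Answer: 96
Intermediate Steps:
J(H, y) = -2/9 - 10*H/9 (J(H, y) = -2/9 + ((H + H)*(-5))/9 = -2/9 + ((2*H)*(-5))/9 = -2/9 + (-10*H)/9 = -2/9 - 10*H/9)
Z = -3 (Z = 0 + 1*(8/(-4) - 1) = 0 + 1*(8*(-¼) - 1) = 0 + 1*(-2 - 1) = 0 + 1*(-3) = 0 - 3 = -3)
Z*a(J(1, 3), 8) = -(-12)*8 = -3*(-32) = 96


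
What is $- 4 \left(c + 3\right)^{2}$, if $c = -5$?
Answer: $-16$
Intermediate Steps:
$- 4 \left(c + 3\right)^{2} = - 4 \left(-5 + 3\right)^{2} = - 4 \left(-2\right)^{2} = \left(-4\right) 4 = -16$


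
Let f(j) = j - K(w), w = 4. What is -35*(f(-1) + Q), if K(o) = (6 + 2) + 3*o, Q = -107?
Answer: 4480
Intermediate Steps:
K(o) = 8 + 3*o
f(j) = -20 + j (f(j) = j - (8 + 3*4) = j - (8 + 12) = j - 1*20 = j - 20 = -20 + j)
-35*(f(-1) + Q) = -35*((-20 - 1) - 107) = -35*(-21 - 107) = -35*(-128) = 4480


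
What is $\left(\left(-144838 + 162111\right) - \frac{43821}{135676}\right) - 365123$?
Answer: $- \frac{47194940421}{135676} \approx -3.4785 \cdot 10^{5}$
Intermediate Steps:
$\left(\left(-144838 + 162111\right) - \frac{43821}{135676}\right) - 365123 = \left(17273 - \frac{43821}{135676}\right) - 365123 = \frac{2343487727}{135676} - 365123 = - \frac{47194940421}{135676}$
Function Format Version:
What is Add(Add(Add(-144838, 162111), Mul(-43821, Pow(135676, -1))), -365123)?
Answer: Rational(-47194940421, 135676) ≈ -3.4785e+5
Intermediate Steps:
Add(Add(Add(-144838, 162111), Mul(-43821, Pow(135676, -1))), -365123) = Add(Add(17273, Mul(-43821, Rational(1, 135676))), -365123) = Add(Add(17273, Rational(-43821, 135676)), -365123) = Add(Rational(2343487727, 135676), -365123) = Rational(-47194940421, 135676)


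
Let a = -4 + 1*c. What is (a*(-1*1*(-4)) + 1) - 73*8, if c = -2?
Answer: -607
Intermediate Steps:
a = -6 (a = -4 + 1*(-2) = -4 - 2 = -6)
(a*(-1*1*(-4)) + 1) - 73*8 = (-6*(-1*1)*(-4) + 1) - 73*8 = (-(-6)*(-4) + 1) - 584 = (-6*4 + 1) - 584 = (-24 + 1) - 584 = -23 - 584 = -607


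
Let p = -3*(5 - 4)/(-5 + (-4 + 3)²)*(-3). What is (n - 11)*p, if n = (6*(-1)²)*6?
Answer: -225/4 ≈ -56.250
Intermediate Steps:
n = 36 (n = (6*1)*6 = 6*6 = 36)
p = -9/4 (p = -3/(-5 + (-1)²)*(-3) = -3/(-5 + 1)*(-3) = -3/(-4)*(-3) = -3*(-1)/4*(-3) = -3*(-¼)*(-3) = (¾)*(-3) = -9/4 ≈ -2.2500)
(n - 11)*p = (36 - 11)*(-9/4) = 25*(-9/4) = -225/4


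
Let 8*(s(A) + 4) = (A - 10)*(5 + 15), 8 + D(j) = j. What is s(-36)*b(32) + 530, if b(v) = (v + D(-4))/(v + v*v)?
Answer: 139325/264 ≈ 527.75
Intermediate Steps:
D(j) = -8 + j
s(A) = -29 + 5*A/2 (s(A) = -4 + ((A - 10)*(5 + 15))/8 = -4 + ((-10 + A)*20)/8 = -4 + (-200 + 20*A)/8 = -4 + (-25 + 5*A/2) = -29 + 5*A/2)
b(v) = (-12 + v)/(v + v²) (b(v) = (v + (-8 - 4))/(v + v*v) = (v - 12)/(v + v²) = (-12 + v)/(v + v²))
s(-36)*b(32) + 530 = (-29 + (5/2)*(-36))*((-12 + 32)/(32*(1 + 32))) + 530 = (-29 - 90)*((1/32)*20/33) + 530 = -119*20/(32*33) + 530 = -119*5/264 + 530 = -595/264 + 530 = 139325/264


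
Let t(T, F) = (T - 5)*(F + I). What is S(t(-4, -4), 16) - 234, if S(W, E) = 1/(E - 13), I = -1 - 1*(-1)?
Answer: -701/3 ≈ -233.67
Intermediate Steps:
I = 0 (I = -1 + 1 = 0)
t(T, F) = F*(-5 + T) (t(T, F) = (T - 5)*(F + 0) = (-5 + T)*F = F*(-5 + T))
S(W, E) = 1/(-13 + E)
S(t(-4, -4), 16) - 234 = 1/(-13 + 16) - 234 = 1/3 - 234 = -701/3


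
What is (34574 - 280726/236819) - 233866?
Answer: -47196412874/236819 ≈ -1.9929e+5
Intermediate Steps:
(34574 - 280726/236819) - 233866 = 8187499380/236819 - 233866 = -47196412874/236819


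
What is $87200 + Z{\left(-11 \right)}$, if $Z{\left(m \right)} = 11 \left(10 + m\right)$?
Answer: $87189$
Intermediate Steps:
$Z{\left(m \right)} = 110 + 11 m$
$87200 + Z{\left(-11 \right)} = 87200 + \left(110 + 11 \left(-11\right)\right) = 87200 + \left(110 - 121\right) = 87200 - 11 = 87189$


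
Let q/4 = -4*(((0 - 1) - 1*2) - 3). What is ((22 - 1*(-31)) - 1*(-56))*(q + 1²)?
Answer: 10573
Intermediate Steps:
q = 96 (q = 4*(-4*(((0 - 1) - 1*2) - 3)) = 4*(-4*((-1 - 2) - 3)) = 4*(-4*(-3 - 3)) = 4*(-4*(-6)) = 4*24 = 96)
((22 - 1*(-31)) - 1*(-56))*(q + 1²) = ((22 - 1*(-31)) - 1*(-56))*(96 + 1²) = ((22 + 31) + 56)*(96 + 1) = (53 + 56)*97 = 109*97 = 10573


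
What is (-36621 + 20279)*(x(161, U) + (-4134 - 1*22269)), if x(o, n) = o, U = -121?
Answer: 428846764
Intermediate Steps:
(-36621 + 20279)*(x(161, U) + (-4134 - 1*22269)) = (-36621 + 20279)*(161 + (-4134 - 1*22269)) = -16342*(161 + (-4134 - 22269)) = -16342*(161 - 26403) = -16342*(-26242) = 428846764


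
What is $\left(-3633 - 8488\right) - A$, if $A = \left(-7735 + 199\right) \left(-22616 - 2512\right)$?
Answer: $-189376729$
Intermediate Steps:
$A = 189364608$ ($A = \left(-7536\right) \left(-25128\right) = 189364608$)
$\left(-3633 - 8488\right) - A = \left(-3633 - 8488\right) - 189364608 = -12121 - 189364608 = -189376729$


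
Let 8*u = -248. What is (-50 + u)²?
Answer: 6561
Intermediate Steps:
u = -31 (u = (⅛)*(-248) = -31)
(-50 + u)² = (-50 - 31)² = (-81)² = 6561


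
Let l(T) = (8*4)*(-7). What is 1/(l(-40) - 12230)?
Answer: -1/12454 ≈ -8.0295e-5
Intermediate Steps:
l(T) = -224 (l(T) = 32*(-7) = -224)
1/(l(-40) - 12230) = 1/(-224 - 12230) = 1/(-12454) = -1/12454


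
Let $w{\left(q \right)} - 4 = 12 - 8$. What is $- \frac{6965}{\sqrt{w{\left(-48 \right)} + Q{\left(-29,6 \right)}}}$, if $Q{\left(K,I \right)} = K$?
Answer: $\frac{995 i \sqrt{21}}{3} \approx 1519.9 i$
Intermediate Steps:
$w{\left(q \right)} = 8$ ($w{\left(q \right)} = 4 + \left(12 - 8\right) = 4 + 4 = 8$)
$- \frac{6965}{\sqrt{w{\left(-48 \right)} + Q{\left(-29,6 \right)}}} = - \frac{6965}{\sqrt{8 - 29}} = - \frac{6965}{\sqrt{-21}} = - \frac{6965}{i \sqrt{21}} = - 6965 \left(- \frac{i \sqrt{21}}{21}\right) = \frac{995 i \sqrt{21}}{3}$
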